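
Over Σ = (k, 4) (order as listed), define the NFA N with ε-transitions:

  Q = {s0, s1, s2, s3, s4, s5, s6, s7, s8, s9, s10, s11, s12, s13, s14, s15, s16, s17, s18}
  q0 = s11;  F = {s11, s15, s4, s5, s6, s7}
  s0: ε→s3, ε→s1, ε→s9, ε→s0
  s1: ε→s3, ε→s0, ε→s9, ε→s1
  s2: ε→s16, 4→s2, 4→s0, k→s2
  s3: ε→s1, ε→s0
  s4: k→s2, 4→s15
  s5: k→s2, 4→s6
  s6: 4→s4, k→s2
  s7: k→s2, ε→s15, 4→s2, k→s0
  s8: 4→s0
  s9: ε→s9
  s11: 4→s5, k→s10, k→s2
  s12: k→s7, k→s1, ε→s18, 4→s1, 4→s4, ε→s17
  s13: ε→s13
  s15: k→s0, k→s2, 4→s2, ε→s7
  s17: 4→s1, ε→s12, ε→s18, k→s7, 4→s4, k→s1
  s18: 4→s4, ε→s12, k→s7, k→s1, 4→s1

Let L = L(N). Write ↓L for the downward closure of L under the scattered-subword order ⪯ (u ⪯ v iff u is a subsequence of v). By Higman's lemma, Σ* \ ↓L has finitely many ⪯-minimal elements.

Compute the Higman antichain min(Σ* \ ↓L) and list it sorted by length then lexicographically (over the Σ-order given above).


|Q|=19, |F|=6, |δ|=51 (20 ε).
min D↑ (6 st, q0=0, F={1}): 0:k→1,4→2 1:k→1,4→1 2:k→1,4→3 3:k→1,4→4 4:k→1,4→5 5:k→1,4→1 (ε-aug+det+¬).
'k': run [13, 7] end={s0,s1,s10,s16,s2,s3,s9} — reject; 1/1 del acc.
'44444': run [13, 11, 10, 9, 8, 6] end={s0,s1,s16,s2,s3,s9} — reject; 5/5 del acc.
2 obstructions.

A = [k, 44444].


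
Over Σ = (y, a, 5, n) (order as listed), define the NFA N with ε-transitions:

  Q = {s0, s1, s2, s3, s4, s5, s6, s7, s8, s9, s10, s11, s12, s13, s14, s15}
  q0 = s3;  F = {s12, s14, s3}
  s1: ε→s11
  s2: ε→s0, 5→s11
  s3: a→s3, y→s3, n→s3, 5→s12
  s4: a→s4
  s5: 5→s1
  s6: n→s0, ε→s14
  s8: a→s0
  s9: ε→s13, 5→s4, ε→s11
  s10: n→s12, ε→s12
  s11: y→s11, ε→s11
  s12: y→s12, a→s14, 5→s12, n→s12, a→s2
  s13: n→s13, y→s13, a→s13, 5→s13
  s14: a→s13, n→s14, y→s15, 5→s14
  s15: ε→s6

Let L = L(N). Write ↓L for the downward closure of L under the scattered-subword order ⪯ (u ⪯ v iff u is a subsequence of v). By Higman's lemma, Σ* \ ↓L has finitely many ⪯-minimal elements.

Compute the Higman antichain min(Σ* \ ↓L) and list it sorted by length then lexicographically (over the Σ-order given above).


min(Σ*\↓L) = [5aa].

|Q|=16, |F|=3, |δ|=33 (8 ε).
min D↑ (4 st, q0=0, F={3}): 0:y→0,a→0,5→1,n→0 1:y→1,a→2,5→1,n→1 2:y→2,a→3,5→2,n→2 3:y→3,a→3,5→3,n→3 (ε-aug+det+¬).
'5aa': N↓-sim [9, 8, 7, 1] end={s13} ∉↓L; 3/3 single-dels accept.
1 minimals (antichain).


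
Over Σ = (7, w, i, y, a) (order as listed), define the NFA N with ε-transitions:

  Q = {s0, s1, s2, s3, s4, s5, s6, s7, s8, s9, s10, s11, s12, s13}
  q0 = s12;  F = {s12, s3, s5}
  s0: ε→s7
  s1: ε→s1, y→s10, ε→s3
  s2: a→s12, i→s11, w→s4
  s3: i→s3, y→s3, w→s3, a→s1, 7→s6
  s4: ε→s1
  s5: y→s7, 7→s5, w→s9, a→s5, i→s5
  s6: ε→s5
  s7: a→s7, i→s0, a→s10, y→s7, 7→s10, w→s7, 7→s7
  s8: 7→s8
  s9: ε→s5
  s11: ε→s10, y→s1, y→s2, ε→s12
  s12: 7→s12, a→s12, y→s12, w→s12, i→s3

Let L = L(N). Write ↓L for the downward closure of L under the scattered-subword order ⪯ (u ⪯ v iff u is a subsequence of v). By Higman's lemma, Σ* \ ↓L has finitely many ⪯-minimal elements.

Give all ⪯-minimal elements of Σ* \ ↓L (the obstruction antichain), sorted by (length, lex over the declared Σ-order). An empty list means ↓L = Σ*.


|Q|=14, |F|=3, |δ|=37 (8 ε).
min D↑ (4 st, q0=0, F={3}): 0:7→0,w→0,i→1,y→0,a→0 1:7→2,w→1,i→1,y→1,a→1 2:7→2,w→2,i→2,y→3,a→2 3:7→3,w→3,i→3,y→3,a→3 (ε-aug+det+¬).
'i7y': N↓-sim [9, 8, 6, 3] end={s0,s10,s7} — reject; 3/3 single-dels accept.
1 minimals (antichain).

min(Σ*\↓L) = [i7y].


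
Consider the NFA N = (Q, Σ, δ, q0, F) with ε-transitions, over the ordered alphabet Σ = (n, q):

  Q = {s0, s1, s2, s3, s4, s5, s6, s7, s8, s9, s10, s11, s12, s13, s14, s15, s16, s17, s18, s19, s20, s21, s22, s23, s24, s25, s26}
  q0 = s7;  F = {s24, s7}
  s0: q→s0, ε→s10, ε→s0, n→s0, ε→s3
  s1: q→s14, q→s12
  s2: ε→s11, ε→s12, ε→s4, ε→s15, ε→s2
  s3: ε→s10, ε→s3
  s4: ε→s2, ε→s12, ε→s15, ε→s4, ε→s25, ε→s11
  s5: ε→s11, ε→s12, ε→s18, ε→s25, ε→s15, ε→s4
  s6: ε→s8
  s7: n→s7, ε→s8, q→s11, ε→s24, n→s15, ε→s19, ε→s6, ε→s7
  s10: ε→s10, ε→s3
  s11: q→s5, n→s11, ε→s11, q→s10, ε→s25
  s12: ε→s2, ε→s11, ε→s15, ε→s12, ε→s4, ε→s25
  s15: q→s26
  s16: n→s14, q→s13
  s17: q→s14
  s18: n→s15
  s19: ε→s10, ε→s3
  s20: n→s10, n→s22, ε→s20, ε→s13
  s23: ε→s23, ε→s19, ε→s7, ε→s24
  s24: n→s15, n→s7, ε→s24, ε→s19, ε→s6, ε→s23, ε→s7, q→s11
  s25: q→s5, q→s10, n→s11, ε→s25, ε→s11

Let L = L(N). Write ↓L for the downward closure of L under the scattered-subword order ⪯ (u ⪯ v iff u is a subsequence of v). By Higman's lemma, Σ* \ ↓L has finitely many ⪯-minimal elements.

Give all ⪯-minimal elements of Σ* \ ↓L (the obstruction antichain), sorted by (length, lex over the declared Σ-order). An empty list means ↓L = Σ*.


|Q|=27, |F|=2, |δ|=76 (53 ε).
min D↑ (2 st, q0=0, F={1}): 0:n→0,q→1 1:n→1,q→1 [Hopcroft].
'q': run [17, 11] end={s10,s11,s12,s15,s18,s2,s25,s26,s3,s4,s5} ∉↓L; 1/1 single-dels accept.
1 obstructions.

Antichain: [q].


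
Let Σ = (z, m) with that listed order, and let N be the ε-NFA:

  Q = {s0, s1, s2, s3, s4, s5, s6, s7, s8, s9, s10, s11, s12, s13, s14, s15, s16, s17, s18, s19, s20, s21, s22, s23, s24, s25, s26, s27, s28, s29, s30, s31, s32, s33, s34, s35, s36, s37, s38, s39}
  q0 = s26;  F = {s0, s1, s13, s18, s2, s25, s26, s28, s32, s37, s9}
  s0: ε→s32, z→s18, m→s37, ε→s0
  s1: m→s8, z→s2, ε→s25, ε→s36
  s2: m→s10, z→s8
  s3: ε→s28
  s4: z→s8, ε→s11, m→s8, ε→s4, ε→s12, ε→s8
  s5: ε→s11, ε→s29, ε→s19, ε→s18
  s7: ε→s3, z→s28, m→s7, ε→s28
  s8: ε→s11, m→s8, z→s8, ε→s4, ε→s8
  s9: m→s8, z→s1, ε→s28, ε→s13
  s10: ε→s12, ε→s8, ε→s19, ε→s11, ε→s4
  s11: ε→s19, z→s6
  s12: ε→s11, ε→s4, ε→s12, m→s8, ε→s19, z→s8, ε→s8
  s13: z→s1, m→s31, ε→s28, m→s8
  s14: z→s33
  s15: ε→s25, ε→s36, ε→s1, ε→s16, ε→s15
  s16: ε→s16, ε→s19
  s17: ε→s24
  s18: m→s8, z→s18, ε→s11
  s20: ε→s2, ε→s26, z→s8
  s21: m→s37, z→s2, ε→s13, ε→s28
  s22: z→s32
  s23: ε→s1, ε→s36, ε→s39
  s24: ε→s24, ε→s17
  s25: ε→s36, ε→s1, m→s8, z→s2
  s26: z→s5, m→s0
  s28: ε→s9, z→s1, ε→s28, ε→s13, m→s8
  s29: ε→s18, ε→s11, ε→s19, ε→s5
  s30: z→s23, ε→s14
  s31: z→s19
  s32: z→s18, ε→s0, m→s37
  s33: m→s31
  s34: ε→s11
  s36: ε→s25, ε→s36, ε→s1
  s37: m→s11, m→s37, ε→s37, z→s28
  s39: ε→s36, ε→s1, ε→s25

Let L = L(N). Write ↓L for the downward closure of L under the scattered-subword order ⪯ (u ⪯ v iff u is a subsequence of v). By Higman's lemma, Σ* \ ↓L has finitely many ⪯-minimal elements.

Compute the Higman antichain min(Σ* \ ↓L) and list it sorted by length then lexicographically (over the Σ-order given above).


min(Σ*\↓L) = [zm, mmzzzz].

|Q|=40, |F|=11, |δ|=110 (69 ε).
min D↑ (8 st, q0=0, F={3}): 0:z→1,m→2 1:z→1,m→3 2:z→1,m→4 3:z→3,m→3 4:z→5,m→4 5:z→6,m→3 6:z→7,m→3 7:z→3,m→3.
'zm': N↓-sim [22, 18, 8] end={s10,s11,s12,s19,s31,s4,s6,s8} rej; 2/2 del acc.
'mmzzzz': |S_i|=[22, 19, 16, 15, 11, 8, 6] end={s11,s12,s19,s4,s6,s8} — reject; 6/6 del acc.
2 obstructions.


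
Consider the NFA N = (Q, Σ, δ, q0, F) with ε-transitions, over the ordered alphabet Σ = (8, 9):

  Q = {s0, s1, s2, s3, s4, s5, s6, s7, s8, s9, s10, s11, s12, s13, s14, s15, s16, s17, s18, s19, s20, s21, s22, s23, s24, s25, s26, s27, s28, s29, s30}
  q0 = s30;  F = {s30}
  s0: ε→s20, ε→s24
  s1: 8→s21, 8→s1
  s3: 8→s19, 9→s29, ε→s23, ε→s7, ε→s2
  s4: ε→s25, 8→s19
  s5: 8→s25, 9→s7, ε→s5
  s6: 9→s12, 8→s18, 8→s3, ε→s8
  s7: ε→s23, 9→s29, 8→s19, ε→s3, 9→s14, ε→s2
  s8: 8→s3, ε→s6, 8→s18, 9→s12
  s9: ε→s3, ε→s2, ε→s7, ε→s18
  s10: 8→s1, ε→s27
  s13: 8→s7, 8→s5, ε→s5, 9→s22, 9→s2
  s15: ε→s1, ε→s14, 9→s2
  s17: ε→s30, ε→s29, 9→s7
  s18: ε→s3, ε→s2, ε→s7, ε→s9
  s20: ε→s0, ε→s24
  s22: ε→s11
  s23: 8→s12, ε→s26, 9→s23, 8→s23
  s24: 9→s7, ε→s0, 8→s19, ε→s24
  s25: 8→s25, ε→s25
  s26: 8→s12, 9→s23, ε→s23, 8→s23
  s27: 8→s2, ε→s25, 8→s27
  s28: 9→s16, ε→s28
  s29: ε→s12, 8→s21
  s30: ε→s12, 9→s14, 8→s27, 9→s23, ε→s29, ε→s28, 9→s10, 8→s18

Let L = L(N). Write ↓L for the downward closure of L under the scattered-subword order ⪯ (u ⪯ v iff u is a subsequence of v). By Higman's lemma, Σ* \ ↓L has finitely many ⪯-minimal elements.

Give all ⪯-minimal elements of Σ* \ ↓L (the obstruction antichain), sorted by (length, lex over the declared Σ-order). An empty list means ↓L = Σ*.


A = [8, 9].

|Q|=31, |F|=1, |δ|=81 (40 ε).
min D↑ (2 st, q0=0, F={1}): 0:8→1,9→1 1:8→1,9→1.
'8': N↓-sim [19, 15] end={s1,s12,s14,s18,s19,s2,s21,s23,s25,s26,s27,s29,…} — reject; 1/1 single-dels accept.
'9': run [19, 12] end={s1,s10,s12,s14,s16,s2,s21,s23,s25,s26,s27,s29} ∉↓L; 1/1 del acc.
2 minimals (antichain).


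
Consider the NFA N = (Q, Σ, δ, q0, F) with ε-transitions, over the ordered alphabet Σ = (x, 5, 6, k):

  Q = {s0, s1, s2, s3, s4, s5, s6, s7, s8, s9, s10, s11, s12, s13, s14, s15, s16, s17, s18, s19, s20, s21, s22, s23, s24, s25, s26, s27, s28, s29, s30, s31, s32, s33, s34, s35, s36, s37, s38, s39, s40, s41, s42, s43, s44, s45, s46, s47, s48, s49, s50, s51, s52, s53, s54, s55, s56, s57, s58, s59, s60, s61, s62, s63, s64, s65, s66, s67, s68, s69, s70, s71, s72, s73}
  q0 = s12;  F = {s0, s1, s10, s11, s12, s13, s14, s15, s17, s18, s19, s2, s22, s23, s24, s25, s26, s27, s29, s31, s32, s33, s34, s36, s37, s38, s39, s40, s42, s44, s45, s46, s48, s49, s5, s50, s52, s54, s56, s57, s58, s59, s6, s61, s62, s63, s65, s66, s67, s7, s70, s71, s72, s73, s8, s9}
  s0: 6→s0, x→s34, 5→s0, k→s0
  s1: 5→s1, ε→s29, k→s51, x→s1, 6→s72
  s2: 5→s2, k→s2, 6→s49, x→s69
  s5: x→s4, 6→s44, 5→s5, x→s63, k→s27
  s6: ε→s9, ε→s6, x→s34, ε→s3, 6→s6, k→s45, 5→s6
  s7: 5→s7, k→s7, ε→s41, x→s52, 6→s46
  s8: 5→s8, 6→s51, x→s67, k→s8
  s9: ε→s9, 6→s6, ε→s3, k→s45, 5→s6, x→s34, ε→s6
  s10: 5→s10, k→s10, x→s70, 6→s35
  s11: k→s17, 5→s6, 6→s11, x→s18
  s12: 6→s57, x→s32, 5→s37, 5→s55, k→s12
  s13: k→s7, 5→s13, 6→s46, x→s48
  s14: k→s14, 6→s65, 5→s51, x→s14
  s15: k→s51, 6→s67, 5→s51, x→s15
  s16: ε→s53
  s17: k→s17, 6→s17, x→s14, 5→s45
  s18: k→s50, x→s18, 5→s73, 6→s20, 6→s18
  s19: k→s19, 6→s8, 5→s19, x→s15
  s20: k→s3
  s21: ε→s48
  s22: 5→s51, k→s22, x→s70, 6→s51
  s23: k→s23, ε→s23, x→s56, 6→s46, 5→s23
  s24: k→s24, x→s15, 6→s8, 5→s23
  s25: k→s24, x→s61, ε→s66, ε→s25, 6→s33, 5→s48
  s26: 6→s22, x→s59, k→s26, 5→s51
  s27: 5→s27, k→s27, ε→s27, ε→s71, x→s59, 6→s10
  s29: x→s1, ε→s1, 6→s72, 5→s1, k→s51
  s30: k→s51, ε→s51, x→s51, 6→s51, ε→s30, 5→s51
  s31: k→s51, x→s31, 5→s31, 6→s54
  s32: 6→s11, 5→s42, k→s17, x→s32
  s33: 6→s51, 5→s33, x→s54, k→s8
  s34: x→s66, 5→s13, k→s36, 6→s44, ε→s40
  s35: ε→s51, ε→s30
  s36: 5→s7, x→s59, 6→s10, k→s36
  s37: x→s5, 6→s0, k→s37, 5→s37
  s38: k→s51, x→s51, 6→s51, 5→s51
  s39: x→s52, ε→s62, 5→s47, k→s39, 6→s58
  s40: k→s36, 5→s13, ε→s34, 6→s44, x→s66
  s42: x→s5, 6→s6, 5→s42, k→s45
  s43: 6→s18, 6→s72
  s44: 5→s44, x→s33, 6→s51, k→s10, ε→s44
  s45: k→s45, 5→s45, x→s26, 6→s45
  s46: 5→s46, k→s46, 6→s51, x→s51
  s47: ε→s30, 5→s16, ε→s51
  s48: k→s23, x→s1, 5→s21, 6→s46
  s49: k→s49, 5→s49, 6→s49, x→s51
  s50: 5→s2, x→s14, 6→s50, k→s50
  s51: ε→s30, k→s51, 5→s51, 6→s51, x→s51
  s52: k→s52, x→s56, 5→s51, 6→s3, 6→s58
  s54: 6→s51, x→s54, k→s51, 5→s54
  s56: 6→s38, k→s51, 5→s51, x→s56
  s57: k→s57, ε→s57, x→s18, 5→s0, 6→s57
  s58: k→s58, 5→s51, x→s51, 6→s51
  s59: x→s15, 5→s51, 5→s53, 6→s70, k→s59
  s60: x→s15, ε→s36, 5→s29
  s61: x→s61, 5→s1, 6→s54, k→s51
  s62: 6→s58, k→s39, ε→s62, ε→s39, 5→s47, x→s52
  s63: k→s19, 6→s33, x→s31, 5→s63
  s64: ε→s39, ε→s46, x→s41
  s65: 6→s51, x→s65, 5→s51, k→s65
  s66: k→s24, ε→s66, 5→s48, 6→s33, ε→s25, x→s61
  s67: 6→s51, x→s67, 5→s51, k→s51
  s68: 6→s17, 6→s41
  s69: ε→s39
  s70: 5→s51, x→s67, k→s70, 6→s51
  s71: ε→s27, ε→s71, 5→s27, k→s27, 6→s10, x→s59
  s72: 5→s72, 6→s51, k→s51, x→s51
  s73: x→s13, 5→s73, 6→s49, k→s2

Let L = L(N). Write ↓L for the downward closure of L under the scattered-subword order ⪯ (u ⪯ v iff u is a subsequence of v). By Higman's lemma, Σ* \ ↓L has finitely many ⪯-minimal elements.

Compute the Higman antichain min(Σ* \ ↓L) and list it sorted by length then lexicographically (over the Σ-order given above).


|Q|=74, |F|=56, |δ|=284 (38 ε).
min D↑ (51 st, q0=0, F={20}): 0:x→1,5→2,6→3,k→0 1:x→1,5→4,6→5,k→6 2:x→7,5→2,6→8,k→2 3:x→9,5→8,6→3,k→3 4:x→7,5→4,6→10,k→11 5:x→9,5→10,6→5,k→6 6:x→12,5→11,6→6,k→6 7:x→13,5→7,6→14,k→15 8:x→16,5→8,6→8,k→8 9:x→9,5→17,6→9,k→18 10:x→16,5→10,6→10,k→11 11:x→19,5→11,6→11,k→11 12:x→12,5→20,6→21,k→12 13:x→22,5→13,6→23,k→24 14:x→23,5→14,6→20,k→25 15:x→26,5→15,6→25,k→15 16:x→27,5→28,6→14,k→29 17:x→28,5→17,6→30,k→31 18:x→12,5→31,6→18,k→18 19:x→26,5→20,6→32,k→19 20:x→20,5→20,6→20,k→20 21:x→21,5→20,6→20,k→21 22:x→22,5→22,6→33,k→20 23:x→33,5→23,6→20,k→34 24:x→35,5→24,6→34,k→24 25:x→36,5→25,6→20,k→25 26:x→35,5→20,6→36,k→26 27:x→37,5→38,6→23,k→39 28:x→38,5→28,6→40,k→41 29:x→26,5→41,6→25,k→29 30:x→20,5→30,6→30,k→30 31:x→42,5→31,6→30,k→31 32:x→36,5→20,6→20,k→32 33:x→33,5→33,6→20,k→20 34:x→43,5→34,6→20,k→34 35:x→35,5→20,6→43,k→20 36:x→43,5→20,6→20,k→36 37:x→37,5→44,6→33,k→20 38:x→44,5→38,6→40,k→45 39:x→35,5→45,6→34,k→39 40:x→20,5→40,6→20,k→40 41:x→46,5→41,6→40,k→41 42:x→46,5→20,6→47,k→42 43:x→43,5→20,6→20,k→20 44:x→44,5→44,6→48,k→20 45:x→49,5→45,6→40,k→45 46:x→49,5→20,6→47,k→46 47:x→20,5→20,6→20,k→47 48:x→20,5→48,6→20,k→20 49:x→49,5→20,6→50,k→20 50:x→20,5→20,6→20,k→20.
'xkx5': run [69, 64, 38, 21, 5] end={s16,s30,s47,s51,s53} ∉↓L; 4/4 single-dels accept.
'5x66': run [69, 59, 49, 16, 3] end={s30,s35,s51} — reject; 4/4 del acc.
'xkx66': run [69, 64, 38, 21, 9, 2] end={s30,s51} ∉↓L; 5/5 single-dels accept.
'5xxxk': N↓-sim [69, 59, 49, 30, 12, 2] end={s30,s51} rej; 5/5 deletions ∈↓L.
'6x56x': |S_i|=[69, 57, 50, 34, 9, 2] end={s30,s51} ∉↓L; 5/5 single-dels accept.
5 obstructions.

min(Σ*\↓L) = [xkx5, 5x66, xkx66, 5xxxk, 6x56x].


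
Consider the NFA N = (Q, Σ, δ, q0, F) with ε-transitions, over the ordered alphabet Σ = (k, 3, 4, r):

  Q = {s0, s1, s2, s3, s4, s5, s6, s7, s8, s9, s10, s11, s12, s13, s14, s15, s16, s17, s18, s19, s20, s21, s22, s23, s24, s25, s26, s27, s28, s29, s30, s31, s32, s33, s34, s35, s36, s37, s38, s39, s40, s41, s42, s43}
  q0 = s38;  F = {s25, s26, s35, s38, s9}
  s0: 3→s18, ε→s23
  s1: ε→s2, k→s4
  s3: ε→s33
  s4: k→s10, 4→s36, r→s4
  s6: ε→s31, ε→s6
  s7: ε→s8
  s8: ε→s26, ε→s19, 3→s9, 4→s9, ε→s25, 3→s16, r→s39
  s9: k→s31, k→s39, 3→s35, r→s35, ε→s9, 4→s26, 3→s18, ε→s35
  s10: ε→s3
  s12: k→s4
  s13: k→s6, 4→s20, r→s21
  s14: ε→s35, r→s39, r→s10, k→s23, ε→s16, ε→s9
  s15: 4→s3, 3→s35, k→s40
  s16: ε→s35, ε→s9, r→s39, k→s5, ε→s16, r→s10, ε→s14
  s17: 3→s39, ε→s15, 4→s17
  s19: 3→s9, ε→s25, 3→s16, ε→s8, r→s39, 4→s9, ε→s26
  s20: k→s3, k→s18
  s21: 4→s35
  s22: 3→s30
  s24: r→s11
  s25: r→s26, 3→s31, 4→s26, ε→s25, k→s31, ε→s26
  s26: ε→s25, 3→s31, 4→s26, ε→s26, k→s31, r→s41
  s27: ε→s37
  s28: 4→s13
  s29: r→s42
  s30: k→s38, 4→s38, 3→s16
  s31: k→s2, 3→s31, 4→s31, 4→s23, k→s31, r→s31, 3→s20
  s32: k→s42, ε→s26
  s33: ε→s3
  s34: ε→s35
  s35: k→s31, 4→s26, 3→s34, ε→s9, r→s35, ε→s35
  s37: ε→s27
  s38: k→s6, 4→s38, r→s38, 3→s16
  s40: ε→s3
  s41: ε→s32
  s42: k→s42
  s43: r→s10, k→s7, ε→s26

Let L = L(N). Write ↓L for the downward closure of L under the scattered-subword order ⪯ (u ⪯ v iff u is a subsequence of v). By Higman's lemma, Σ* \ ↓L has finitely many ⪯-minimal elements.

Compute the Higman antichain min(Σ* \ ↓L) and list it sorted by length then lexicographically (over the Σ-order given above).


|Q|=44, |F|=5, |δ|=108 (37 ε).
min D↑ (4 st, q0=0, F={1}): 0:k→1,3→2,4→0,r→0 1:k→1,3→1,4→1,r→1 2:k→1,3→2,4→3,r→2 3:k→1,3→1,4→3,r→3 [Hopcroft].
'k': N↓-sim [22, 11] end={s18,s2,s20,s23,s3,s31,s33,s39,s42,s5,s6} — reject; 1/1 deletions ∈↓L.
'343': |S_i|=[22, 20, 12, 7] end={s18,s2,s20,s23,s3,s31,s33} rej; 3/3 deletions ∈↓L.
2 minimals (antichain).

A = [k, 343].


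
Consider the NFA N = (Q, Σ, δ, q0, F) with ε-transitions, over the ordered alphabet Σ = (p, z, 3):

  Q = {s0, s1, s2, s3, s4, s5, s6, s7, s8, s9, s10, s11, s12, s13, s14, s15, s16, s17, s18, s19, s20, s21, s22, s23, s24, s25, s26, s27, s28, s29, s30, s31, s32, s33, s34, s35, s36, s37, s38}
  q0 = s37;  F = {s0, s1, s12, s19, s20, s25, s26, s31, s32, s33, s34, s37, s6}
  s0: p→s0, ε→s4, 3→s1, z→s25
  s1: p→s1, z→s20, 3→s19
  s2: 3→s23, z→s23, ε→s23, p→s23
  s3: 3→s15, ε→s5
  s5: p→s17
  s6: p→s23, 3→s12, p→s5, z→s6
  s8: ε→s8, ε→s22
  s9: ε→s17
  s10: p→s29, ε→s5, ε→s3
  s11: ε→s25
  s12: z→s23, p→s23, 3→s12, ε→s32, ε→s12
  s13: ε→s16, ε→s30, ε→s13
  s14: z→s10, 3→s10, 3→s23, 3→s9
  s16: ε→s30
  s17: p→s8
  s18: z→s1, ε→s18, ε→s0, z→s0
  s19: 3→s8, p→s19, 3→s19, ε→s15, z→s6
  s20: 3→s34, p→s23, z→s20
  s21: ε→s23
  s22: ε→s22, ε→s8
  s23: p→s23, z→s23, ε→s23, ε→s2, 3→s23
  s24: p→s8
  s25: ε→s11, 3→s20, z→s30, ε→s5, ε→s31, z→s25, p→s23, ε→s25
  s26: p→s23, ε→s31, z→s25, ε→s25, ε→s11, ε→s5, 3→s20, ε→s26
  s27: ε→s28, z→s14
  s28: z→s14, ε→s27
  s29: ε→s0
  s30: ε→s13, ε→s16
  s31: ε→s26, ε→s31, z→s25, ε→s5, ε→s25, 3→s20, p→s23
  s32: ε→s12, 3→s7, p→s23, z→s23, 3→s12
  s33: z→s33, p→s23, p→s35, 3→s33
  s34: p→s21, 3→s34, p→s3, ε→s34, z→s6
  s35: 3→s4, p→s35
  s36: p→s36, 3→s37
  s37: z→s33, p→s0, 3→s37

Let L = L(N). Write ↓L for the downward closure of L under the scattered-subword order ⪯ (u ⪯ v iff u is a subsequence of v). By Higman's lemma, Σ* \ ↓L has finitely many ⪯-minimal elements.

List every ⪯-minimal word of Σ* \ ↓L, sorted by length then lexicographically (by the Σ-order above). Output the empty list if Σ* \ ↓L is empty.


min(Σ*\↓L) = [zp, p33z3z].

|Q|=39, |F|=13, |δ|=111 (43 ε).
min D↑ (11 st, q0=0, F={5}): 0:p→1,z→2,3→0 1:p→1,z→3,3→4 2:p→5,z→2,3→2 3:p→5,z→3,3→6 4:p→4,z→6,3→7 5:p→5,z→5,3→5 6:p→5,z→6,3→8 7:p→7,z→9,3→7 8:p→5,z→9,3→8 9:p→5,z→9,3→10 10:p→5,z→5,3→10.
'zp': run [29, 25, 11] end={s15,s17,s2,s21,s22,s23,s3,s35,s4,s5,s8} rej; 2/2 single-dels accept.
'p33z3z': |S_i|=[29, 27, 18, 15, 10, 5, 2] end={s2,s23} ∉↓L; 6/6 del acc.
2 minimals (antichain).


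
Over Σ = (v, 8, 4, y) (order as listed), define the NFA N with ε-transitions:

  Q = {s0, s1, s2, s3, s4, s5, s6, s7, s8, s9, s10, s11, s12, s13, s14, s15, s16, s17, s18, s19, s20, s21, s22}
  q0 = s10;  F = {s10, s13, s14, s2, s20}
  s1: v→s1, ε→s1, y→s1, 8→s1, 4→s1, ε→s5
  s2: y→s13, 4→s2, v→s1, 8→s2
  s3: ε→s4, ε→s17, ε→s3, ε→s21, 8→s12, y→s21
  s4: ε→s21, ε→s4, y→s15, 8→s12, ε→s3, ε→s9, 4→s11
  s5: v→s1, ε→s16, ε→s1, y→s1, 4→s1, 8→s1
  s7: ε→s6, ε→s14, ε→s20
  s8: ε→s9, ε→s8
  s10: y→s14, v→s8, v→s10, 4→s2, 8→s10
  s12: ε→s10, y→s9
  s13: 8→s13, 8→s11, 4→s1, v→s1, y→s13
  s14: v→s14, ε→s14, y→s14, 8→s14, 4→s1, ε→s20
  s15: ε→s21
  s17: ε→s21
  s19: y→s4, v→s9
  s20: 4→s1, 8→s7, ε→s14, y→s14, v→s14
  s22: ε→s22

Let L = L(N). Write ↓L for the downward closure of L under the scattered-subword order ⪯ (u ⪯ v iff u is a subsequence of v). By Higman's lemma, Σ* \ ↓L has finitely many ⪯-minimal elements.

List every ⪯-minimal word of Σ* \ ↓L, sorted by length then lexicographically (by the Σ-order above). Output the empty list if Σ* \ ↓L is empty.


A = [4v, y4].

|Q|=23, |F|=5, |δ|=62 (24 ε).
min D↑ (5 st, q0=0, F={3}): 0:v→0,8→0,4→1,y→2 1:v→3,8→1,4→1,y→4 2:v→2,8→2,4→3,y→2 3:v→3,8→3,4→3,y→3 4:v→3,8→4,4→3,y→4 (ε-aug+det+¬).
'4v': N↓-sim [13, 6, 3] end={s1,s16,s5} ∉↓L; 2/2 single-dels accept.
'y4': |S_i|=[13, 9, 3] end={s1,s16,s5} rej; 2/2 deletions ∈↓L.
2 minimals (antichain).


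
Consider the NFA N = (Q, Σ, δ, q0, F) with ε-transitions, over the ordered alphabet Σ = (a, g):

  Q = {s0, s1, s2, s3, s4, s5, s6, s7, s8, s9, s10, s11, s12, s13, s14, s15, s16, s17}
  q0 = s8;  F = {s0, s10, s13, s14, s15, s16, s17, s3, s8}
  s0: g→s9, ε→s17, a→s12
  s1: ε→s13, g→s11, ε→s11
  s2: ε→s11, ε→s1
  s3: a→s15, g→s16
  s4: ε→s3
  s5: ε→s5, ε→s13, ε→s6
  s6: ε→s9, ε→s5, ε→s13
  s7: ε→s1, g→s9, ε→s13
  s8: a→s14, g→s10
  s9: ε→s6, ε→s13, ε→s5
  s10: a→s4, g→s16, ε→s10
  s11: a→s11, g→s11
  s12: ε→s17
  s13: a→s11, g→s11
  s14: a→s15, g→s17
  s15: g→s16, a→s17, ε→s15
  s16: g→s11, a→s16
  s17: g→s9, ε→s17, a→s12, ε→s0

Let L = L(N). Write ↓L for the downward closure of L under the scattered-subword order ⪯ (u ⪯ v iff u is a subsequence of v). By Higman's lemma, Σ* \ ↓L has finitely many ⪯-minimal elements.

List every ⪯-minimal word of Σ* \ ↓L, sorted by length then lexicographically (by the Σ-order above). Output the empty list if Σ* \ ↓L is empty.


Antichain: [ggg, aagg, agga, aaaga].

|Q|=18, |F|=9, |δ|=44 (22 ε).
min D↑ (9 st, q0=0, F={8}): 0:a→1,g→2 1:a→3,g→4 2:a→5,g→6 3:a→4,g→6 4:a→4,g→7 5:a→3,g→6 6:a→6,g→8 7:a→8,g→8 8:a→8,g→8.
'ggg': N↓-sim [15, 13, 6, 1] end={s11} — reject; 3/3 del acc.
'aagg': N↓-sim [15, 13, 10, 6, 1] end={s11} rej; 4/4 deletions ∈↓L.
'agga': N↓-sim [15, 13, 9, 5, 1] end={s11} rej; 4/4 single-dels accept.
'aaaga': N↓-sim [15, 13, 10, 9, 5, 1] end={s11} — reject; 5/5 deletions ∈↓L.
4 words, ⪯-incomp.


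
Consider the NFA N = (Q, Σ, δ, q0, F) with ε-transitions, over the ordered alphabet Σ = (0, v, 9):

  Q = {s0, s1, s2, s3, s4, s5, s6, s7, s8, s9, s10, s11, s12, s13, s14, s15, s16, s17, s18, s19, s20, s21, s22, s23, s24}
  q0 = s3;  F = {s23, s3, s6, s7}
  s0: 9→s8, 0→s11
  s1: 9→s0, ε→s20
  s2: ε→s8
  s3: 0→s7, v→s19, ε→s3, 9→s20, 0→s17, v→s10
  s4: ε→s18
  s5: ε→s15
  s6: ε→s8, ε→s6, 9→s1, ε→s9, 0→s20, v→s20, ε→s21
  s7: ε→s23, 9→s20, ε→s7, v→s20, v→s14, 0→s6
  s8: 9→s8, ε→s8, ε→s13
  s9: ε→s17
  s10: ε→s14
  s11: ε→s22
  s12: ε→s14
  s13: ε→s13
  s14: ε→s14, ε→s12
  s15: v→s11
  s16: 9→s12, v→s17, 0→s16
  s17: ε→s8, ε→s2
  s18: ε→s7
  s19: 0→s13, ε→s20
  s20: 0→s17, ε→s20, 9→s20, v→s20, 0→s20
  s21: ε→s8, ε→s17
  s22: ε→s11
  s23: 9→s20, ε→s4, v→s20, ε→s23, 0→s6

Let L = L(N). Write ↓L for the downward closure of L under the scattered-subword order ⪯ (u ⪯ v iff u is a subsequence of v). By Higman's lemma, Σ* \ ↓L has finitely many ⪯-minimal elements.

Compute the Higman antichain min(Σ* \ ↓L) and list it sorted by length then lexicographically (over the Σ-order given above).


|Q|=25, |F|=4, |δ|=58 (30 ε).
min D↑ (4 st, q0=0, F={2}): 0:0→1,v→2,9→2 1:0→3,v→2,9→2 2:0→2,v→2,9→2 3:0→2,v→2,9→2.
'v': run [21, 9] end={s10,s12,s13,s14,s17,s19,s2,s20,s8} — reject; 1/1 single-dels accept.
'9': N↓-sim [21, 9] end={s0,s1,s11,s13,s17,s2,s20,s22,s8} rej; 1/1 del acc.
'000': |S_i|=[21, 18, 12, 7] end={s11,s13,s17,s2,s20,s22,s8} — reject; 3/3 single-dels accept.
3 words, ⪯-incomp.

Antichain: [v, 9, 000].


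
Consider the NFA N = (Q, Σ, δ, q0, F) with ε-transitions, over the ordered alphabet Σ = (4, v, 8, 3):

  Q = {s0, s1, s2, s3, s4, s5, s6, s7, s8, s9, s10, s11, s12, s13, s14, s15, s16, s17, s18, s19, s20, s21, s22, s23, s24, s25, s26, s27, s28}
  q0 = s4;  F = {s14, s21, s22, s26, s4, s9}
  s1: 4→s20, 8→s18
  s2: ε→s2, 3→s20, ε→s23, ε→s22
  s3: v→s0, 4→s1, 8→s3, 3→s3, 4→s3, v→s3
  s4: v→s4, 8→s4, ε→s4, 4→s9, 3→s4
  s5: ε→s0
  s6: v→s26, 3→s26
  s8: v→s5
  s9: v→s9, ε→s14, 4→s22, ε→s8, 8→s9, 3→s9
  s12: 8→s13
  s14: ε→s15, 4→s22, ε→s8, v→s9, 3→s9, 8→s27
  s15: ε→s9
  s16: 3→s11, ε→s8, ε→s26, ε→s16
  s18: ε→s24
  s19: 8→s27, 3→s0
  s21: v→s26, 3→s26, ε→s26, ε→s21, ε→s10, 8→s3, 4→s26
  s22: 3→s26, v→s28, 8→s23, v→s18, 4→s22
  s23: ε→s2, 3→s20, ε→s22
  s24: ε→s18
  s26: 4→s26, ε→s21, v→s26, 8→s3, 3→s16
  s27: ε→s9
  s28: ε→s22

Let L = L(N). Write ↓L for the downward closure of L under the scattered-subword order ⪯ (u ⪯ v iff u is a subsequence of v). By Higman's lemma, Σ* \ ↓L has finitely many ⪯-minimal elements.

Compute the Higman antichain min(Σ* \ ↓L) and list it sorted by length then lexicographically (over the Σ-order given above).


min(Σ*\↓L) = [4438].

|Q|=29, |F|=6, |δ|=65 (23 ε).
min D↑ (5 st, q0=0, F={4}): 0:4→1,v→0,8→0,3→0 1:4→2,v→1,8→1,3→1 2:4→2,v→2,8→2,3→3 3:4→3,v→3,8→4,3→3 4:4→4,v→4,8→4,3→4 [Hopcroft].
'4438': N↓-sim [22, 21, 17, 13, 6] end={s0,s1,s18,s20,s24,s3} ∉↓L; 4/4 deletions ∈↓L.
1 words, ⪯-incomp.


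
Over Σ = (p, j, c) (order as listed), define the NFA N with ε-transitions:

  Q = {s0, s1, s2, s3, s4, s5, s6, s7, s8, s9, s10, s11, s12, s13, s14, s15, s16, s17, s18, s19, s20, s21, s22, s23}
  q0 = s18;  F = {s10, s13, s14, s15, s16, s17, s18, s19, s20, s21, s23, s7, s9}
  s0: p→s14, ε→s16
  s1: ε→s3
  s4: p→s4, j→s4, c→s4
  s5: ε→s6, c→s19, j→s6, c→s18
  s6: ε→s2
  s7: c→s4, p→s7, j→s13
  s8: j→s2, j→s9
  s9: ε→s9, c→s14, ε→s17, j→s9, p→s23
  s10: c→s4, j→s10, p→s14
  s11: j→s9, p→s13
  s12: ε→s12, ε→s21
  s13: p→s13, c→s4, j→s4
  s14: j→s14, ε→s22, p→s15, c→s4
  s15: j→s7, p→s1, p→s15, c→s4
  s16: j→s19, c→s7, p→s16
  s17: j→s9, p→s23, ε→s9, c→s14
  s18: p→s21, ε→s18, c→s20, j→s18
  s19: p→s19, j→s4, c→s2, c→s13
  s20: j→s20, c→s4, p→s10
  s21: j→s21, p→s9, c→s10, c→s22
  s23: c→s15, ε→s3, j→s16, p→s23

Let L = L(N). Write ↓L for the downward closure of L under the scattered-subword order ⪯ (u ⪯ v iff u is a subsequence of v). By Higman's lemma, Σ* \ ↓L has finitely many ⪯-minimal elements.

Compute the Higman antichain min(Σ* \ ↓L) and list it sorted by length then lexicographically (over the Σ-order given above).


|Q|=24, |F|=13, |δ|=65 (12 ε).
min D↑ (13 st, q0=0, F={5}): 0:p→1,j→0,c→2 1:p→3,j→1,c→4 2:p→4,j→2,c→5 3:p→6,j→3,c→7 4:p→7,j→4,c→5 5:p→5,j→5,c→5 6:p→6,j→8,c→9 7:p→9,j→7,c→5 8:p→8,j→10,c→11 9:p→9,j→11,c→5 10:p→10,j→5,c→12 11:p→11,j→12,c→5 12:p→12,j→5,c→5 (ε-aug+det+¬).
'cc': |S_i|=[18, 11, 1] end={s4} rej; 2/2 single-dels accept.
'pppjjj': N↓-sim [18, 16, 14, 10, 6, 4, 1] end={s4} — reject; 6/6 deletions ∈↓L.
2 words, ⪯-incomp.

A = [cc, pppjjj].


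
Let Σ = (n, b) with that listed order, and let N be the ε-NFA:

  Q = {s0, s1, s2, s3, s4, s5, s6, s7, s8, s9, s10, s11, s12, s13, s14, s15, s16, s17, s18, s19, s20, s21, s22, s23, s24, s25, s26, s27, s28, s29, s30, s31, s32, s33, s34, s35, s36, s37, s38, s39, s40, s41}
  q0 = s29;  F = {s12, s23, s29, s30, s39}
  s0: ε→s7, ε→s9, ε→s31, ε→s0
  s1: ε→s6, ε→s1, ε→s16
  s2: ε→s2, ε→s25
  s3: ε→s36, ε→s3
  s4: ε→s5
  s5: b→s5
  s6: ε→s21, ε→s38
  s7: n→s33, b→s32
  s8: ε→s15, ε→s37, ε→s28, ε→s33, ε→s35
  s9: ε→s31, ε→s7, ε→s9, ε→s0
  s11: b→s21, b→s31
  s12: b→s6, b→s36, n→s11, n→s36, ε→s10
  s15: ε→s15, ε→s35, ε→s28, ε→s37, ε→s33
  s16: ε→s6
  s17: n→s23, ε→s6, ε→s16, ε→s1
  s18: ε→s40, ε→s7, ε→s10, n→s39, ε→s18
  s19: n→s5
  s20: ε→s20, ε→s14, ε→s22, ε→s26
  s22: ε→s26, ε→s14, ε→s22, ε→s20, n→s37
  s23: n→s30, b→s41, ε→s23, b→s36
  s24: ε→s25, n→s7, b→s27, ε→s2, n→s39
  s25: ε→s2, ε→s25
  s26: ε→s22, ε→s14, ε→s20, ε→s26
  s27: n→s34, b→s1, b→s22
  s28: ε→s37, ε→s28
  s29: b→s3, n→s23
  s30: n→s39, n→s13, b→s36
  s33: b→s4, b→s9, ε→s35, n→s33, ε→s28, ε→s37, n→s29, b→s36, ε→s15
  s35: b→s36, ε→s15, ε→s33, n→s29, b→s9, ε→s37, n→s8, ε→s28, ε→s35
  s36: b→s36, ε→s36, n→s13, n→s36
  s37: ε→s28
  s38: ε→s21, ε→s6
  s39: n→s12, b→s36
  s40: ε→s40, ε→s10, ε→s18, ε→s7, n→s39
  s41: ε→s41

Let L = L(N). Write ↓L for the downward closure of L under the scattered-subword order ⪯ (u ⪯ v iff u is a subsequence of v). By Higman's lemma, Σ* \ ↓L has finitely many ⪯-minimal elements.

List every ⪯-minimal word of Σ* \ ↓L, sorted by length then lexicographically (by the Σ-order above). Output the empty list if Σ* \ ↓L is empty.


A = [b, nnnnn].

|Q|=42, |F|=5, |δ|=116 (74 ε).
min D↑ (6 st, q0=0, F={2}): 0:n→1,b→2 1:n→3,b→2 2:n→2,b→2 3:n→4,b→2 4:n→5,b→2 5:n→2,b→2.
'b': N↓-sim [15, 8] end={s13,s21,s3,s31,s36,s38,s41,s6} — reject; 1/1 deletions ∈↓L.
'nnnnn': |S_i|=[15, 13, 11, 10, 9, 5] end={s11,s13,s21,s31,s36} rej; 5/5 del acc.
2 obstructions.


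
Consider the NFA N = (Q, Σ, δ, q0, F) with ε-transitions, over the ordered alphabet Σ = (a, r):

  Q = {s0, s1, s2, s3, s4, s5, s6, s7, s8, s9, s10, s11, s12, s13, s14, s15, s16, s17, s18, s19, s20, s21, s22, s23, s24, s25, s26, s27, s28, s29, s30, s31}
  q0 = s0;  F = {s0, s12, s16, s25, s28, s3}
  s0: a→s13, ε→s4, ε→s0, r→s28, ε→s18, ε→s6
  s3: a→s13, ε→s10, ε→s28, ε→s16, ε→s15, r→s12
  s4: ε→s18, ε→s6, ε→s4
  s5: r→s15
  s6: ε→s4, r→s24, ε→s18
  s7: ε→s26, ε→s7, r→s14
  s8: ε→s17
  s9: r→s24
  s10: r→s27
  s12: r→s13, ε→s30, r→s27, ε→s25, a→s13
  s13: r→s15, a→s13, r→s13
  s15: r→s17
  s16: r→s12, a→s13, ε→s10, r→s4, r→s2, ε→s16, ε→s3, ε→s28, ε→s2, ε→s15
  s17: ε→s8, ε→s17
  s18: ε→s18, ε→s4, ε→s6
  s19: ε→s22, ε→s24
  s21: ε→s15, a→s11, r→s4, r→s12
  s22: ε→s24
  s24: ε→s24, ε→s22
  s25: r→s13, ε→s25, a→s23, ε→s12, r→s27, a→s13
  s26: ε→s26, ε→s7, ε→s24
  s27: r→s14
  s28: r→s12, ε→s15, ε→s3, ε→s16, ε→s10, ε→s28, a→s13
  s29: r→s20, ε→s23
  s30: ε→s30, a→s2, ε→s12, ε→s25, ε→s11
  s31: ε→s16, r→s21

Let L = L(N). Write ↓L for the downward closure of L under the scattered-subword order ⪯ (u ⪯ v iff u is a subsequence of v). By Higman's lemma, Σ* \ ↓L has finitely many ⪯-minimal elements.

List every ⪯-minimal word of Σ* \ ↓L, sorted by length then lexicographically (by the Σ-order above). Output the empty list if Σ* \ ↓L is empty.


min(Σ*\↓L) = [a, rrr].

|Q|=32, |F|=6, |δ|=84 (51 ε).
min D↑ (4 st, q0=0, F={1}): 0:a→1,r→2 1:a→1,r→1 2:a→1,r→3 3:a→1,r→1.
'a': N↓-sim [22, 6] end={s13,s15,s17,s2,s23,s8} — reject; 1/1 deletions ∈↓L.
'rrr': N↓-sim [22, 21, 17, 8] end={s13,s14,s15,s17,s22,s24,s27,s8} ∉↓L; 3/3 single-dels accept.
2 obstructions.


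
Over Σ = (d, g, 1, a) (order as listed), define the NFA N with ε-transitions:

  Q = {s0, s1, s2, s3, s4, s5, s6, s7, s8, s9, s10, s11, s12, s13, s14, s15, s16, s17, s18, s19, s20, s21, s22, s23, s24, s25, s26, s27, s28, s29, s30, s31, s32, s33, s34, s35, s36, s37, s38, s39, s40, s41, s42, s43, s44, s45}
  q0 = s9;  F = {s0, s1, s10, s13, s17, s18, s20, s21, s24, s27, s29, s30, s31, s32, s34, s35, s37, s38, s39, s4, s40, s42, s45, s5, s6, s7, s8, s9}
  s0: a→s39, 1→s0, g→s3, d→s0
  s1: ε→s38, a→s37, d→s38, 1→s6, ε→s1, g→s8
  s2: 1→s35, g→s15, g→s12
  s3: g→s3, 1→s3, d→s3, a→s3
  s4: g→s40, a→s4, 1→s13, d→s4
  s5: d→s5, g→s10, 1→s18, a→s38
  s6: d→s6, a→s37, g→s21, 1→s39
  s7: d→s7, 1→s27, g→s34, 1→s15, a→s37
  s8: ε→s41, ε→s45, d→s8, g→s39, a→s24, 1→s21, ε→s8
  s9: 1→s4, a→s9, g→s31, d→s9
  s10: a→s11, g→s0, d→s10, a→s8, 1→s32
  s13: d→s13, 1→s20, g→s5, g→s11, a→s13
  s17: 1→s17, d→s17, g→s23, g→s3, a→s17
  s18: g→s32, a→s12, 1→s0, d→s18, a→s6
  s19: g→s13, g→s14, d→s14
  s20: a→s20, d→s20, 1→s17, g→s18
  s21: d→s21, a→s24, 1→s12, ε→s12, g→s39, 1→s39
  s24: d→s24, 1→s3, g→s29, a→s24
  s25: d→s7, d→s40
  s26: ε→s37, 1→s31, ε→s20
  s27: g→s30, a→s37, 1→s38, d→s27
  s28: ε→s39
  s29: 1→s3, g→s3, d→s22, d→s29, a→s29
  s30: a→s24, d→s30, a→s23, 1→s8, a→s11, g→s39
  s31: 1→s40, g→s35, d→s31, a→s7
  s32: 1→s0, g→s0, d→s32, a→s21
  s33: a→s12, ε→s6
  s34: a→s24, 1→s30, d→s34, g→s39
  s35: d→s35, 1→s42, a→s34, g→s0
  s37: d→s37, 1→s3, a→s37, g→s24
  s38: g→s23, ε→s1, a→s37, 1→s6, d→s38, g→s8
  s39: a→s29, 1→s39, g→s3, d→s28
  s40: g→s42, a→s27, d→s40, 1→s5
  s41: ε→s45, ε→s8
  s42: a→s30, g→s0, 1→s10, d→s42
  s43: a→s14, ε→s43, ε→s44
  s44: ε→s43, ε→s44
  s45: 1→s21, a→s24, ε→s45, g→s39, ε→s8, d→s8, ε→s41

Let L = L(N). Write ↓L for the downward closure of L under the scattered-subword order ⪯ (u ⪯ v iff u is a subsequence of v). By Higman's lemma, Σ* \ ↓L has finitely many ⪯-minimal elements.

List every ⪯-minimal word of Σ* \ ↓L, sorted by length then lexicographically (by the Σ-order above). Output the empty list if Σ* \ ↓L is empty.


|Q|=46, |F|=28, |δ|=157 (20 ε).
min D↑ (27 st, q0=0, F={14}): 0:d→0,g→1,1→2,a→0 1:d→1,g→3,1→4,a→5 2:d→2,g→4,1→6,a→2 3:d→3,g→7,1→8,a→9 4:d→4,g→8,1→10,a→11 5:d→5,g→9,1→11,a→12 6:d→6,g→10,1→13,a→6 7:d→7,g→14,1→7,a→15 8:d→8,g→7,1→16,a→17 9:d→9,g→15,1→17,a→18 10:d→10,g→16,1→19,a→20 11:d→11,g→17,1→20,a→12 12:d→12,g→18,1→14,a→12 13:d→13,g→19,1→21,a→13 14:d→14,g→14,1→14,a→14 15:d→15,g→14,1→15,a→22 16:d→16,g→7,1→23,a→24 17:d→17,g→15,1→24,a→18 18:d→18,g→22,1→14,a→18 19:d→19,g→23,1→7,a→25 20:d→20,g→24,1→25,a→12 21:d→21,g→14,1→21,a→21 22:d→22,g→14,1→14,a→22 23:d→23,g→7,1→7,a→26 24:d→24,g→15,1→26,a→18 25:d→25,g→26,1→15,a→12 26:d→26,g→15,1→15,a→18 [Hopcroft].
'gggg': run [36, 31, 20, 6, 1] end={s3} rej; 4/4 single-dels accept.
'gaa1': |S_i|=[36, 31, 22, 7, 1] end={s3} — reject; 4/4 deletions ∈↓L.
'1111g': N↓-sim [36, 31, 25, 16, 9, 2] end={s23,s3} — reject; 5/5 del acc.
3 minimals (antichain).

A = [gggg, gaa1, 1111g].


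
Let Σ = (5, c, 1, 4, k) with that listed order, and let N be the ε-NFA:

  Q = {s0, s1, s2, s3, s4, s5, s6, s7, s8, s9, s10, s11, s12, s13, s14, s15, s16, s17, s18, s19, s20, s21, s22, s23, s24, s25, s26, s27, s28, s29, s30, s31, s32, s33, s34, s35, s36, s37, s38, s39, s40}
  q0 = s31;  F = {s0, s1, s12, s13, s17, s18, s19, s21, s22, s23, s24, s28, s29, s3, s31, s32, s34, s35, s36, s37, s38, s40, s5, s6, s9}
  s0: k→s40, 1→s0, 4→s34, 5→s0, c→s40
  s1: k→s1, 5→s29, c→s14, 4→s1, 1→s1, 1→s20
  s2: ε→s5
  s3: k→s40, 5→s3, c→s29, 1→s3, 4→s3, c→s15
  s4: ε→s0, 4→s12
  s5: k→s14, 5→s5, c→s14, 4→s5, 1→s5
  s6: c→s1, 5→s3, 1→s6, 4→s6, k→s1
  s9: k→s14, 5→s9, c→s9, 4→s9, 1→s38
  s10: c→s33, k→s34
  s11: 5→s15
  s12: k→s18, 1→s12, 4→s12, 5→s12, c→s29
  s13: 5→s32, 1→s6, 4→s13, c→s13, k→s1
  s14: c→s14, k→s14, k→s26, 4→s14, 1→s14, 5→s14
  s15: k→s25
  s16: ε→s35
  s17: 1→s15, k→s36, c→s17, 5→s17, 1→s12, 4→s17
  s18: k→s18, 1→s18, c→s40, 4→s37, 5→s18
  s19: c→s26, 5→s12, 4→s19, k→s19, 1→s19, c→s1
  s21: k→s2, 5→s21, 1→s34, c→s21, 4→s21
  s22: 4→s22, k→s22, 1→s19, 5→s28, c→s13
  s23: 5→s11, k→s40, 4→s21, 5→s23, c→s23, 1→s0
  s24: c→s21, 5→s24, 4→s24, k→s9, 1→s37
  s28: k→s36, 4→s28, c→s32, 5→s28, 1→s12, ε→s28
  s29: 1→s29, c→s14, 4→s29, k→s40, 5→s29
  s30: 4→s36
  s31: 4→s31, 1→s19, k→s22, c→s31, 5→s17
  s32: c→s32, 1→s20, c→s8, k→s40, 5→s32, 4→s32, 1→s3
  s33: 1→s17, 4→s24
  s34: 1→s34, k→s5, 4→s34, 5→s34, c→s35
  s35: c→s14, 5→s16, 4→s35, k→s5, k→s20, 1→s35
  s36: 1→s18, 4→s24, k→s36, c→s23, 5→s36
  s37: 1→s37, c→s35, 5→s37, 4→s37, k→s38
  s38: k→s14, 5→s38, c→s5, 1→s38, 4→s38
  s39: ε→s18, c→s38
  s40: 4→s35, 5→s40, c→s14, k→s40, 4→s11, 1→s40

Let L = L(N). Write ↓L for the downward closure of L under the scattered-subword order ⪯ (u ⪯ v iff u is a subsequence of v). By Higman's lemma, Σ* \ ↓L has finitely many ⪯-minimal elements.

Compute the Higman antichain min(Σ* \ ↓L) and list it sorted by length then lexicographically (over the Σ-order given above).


|Q|=41, |F|=25, |δ|=154 (5 ε).
min D↑ (26 st, q0=0, F={13}): 0:5→1,c→0,1→2,4→0,k→3 1:5→1,c→1,1→4,4→1,k→5 2:5→4,c→6,1→2,4→2,k→2 3:5→7,c→8,1→2,4→3,k→3 4:5→4,c→9,1→4,4→4,k→10 5:5→5,c→11,1→10,4→12,k→5 6:5→9,c→13,1→6,4→6,k→6 7:5→7,c→14,1→4,4→7,k→5 8:5→14,c→8,1→15,4→8,k→6 9:5→9,c→13,1→9,4→9,k→16 10:5→10,c→16,1→10,4→17,k→10 11:5→11,c→11,1→18,4→19,k→16 12:5→12,c→19,1→17,4→12,k→20 13:5→13,c→13,1→13,4→13,k→13 14:5→14,c→14,1→21,4→14,k→16 15:5→21,c→6,1→15,4→15,k→6 16:5→16,c→13,1→16,4→22,k→16 17:5→17,c→22,1→17,4→17,k→23 18:5→18,c→16,1→18,4→24,k→16 19:5→19,c→19,1→24,4→19,k→25 20:5→20,c→20,1→23,4→20,k→13 21:5→21,c→9,1→21,4→21,k→16 22:5→22,c→13,1→22,4→22,k→25 23:5→23,c→25,1→23,4→23,k→13 24:5→24,c→22,1→24,4→24,k→25 25:5→25,c→13,1→25,4→25,k→13 (ε-aug+det+¬).
'1cc': run [34, 21, 12, 2] end={s14,s26} — reject; 3/3 del acc.
'kckc': N↓-sim [34, 32, 24, 13, 2] end={s14,s26} — reject; 4/4 deletions ∈↓L.
'5k4kk': |S_i|=[34, 28, 21, 16, 8, 2] end={s14,s26} rej; 5/5 deletions ∈↓L.
3 words, ⪯-incomp.

Antichain: [1cc, kckc, 5k4kk].


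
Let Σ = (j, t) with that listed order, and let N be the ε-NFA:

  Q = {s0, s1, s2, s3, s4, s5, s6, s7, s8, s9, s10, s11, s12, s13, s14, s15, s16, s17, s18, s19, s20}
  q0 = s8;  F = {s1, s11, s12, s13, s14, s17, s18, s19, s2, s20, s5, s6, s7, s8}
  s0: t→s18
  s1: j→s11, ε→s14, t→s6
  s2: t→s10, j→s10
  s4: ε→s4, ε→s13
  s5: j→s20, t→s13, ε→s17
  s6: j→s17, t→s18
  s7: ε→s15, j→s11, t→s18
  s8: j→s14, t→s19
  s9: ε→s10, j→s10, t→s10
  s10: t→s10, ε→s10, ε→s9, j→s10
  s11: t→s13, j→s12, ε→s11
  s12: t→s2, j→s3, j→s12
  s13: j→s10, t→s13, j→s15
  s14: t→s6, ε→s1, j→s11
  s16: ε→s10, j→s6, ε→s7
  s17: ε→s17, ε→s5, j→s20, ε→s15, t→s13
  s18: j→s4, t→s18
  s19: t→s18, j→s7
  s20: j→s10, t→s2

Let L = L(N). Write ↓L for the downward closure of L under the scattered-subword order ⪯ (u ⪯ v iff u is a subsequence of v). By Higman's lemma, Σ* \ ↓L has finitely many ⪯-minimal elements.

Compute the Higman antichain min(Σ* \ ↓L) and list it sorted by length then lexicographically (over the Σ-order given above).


|Q|=21, |F|=14, |δ|=51 (15 ε).
min D↑ (13 st, q0=0, F={11}): 0:j→1,t→2 1:j→3,t→4 2:j→5,t→6 3:j→7,t→8 4:j→9,t→6 5:j→3,t→6 6:j→8,t→6 7:j→7,t→10 8:j→11,t→8 9:j→12,t→8 10:j→11,t→11 11:j→11,t→11 12:j→11,t→10 [Hopcroft].
'jjtj': run [19, 17, 12, 5, 3] end={s10,s15,s9} rej; 4/4 deletions ∈↓L.
'ttjj': N↓-sim [19, 16, 7, 5, 3] end={s10,s15,s9} — reject; 4/4 single-dels accept.
'jjjtt': |S_i|=[19, 17, 12, 7, 3, 2] end={s10,s9} rej; 5/5 deletions ∈↓L.
'jtjjj': |S_i|=[19, 17, 11, 9, 5, 2] end={s10,s9} rej; 5/5 deletions ∈↓L.
4 words, ⪯-incomp.

min(Σ*\↓L) = [jjtj, ttjj, jjjtt, jtjjj].
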